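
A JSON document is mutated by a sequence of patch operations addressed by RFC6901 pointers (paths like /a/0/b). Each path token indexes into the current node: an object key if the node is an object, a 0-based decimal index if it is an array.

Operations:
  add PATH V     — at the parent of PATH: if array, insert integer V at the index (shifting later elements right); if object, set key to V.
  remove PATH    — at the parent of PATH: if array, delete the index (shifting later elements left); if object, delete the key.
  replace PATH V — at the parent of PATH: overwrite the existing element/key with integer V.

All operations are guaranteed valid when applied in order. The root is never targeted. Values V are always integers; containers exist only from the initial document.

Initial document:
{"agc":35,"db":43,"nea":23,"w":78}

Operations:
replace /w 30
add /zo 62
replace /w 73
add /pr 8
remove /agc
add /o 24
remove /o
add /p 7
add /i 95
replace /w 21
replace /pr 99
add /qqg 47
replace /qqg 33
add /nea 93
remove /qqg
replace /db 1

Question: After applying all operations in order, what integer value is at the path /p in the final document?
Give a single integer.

After op 1 (replace /w 30): {"agc":35,"db":43,"nea":23,"w":30}
After op 2 (add /zo 62): {"agc":35,"db":43,"nea":23,"w":30,"zo":62}
After op 3 (replace /w 73): {"agc":35,"db":43,"nea":23,"w":73,"zo":62}
After op 4 (add /pr 8): {"agc":35,"db":43,"nea":23,"pr":8,"w":73,"zo":62}
After op 5 (remove /agc): {"db":43,"nea":23,"pr":8,"w":73,"zo":62}
After op 6 (add /o 24): {"db":43,"nea":23,"o":24,"pr":8,"w":73,"zo":62}
After op 7 (remove /o): {"db":43,"nea":23,"pr":8,"w":73,"zo":62}
After op 8 (add /p 7): {"db":43,"nea":23,"p":7,"pr":8,"w":73,"zo":62}
After op 9 (add /i 95): {"db":43,"i":95,"nea":23,"p":7,"pr":8,"w":73,"zo":62}
After op 10 (replace /w 21): {"db":43,"i":95,"nea":23,"p":7,"pr":8,"w":21,"zo":62}
After op 11 (replace /pr 99): {"db":43,"i":95,"nea":23,"p":7,"pr":99,"w":21,"zo":62}
After op 12 (add /qqg 47): {"db":43,"i":95,"nea":23,"p":7,"pr":99,"qqg":47,"w":21,"zo":62}
After op 13 (replace /qqg 33): {"db":43,"i":95,"nea":23,"p":7,"pr":99,"qqg":33,"w":21,"zo":62}
After op 14 (add /nea 93): {"db":43,"i":95,"nea":93,"p":7,"pr":99,"qqg":33,"w":21,"zo":62}
After op 15 (remove /qqg): {"db":43,"i":95,"nea":93,"p":7,"pr":99,"w":21,"zo":62}
After op 16 (replace /db 1): {"db":1,"i":95,"nea":93,"p":7,"pr":99,"w":21,"zo":62}
Value at /p: 7

Answer: 7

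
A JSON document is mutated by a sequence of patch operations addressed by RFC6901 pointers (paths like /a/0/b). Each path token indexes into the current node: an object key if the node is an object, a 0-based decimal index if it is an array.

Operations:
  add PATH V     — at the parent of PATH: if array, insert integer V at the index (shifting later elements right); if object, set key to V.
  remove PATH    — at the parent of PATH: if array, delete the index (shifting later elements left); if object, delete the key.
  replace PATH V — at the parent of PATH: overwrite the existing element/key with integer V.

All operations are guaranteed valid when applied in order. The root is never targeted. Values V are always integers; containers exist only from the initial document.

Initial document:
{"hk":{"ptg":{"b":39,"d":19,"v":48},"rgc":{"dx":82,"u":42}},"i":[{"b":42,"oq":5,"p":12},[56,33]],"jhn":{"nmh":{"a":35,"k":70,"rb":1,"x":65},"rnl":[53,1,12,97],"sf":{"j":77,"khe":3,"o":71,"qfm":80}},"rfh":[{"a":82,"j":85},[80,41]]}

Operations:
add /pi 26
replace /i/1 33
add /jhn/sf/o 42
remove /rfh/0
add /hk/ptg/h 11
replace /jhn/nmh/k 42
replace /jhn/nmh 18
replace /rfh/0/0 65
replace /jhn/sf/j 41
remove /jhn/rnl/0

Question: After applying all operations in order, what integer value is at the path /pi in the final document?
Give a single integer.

After op 1 (add /pi 26): {"hk":{"ptg":{"b":39,"d":19,"v":48},"rgc":{"dx":82,"u":42}},"i":[{"b":42,"oq":5,"p":12},[56,33]],"jhn":{"nmh":{"a":35,"k":70,"rb":1,"x":65},"rnl":[53,1,12,97],"sf":{"j":77,"khe":3,"o":71,"qfm":80}},"pi":26,"rfh":[{"a":82,"j":85},[80,41]]}
After op 2 (replace /i/1 33): {"hk":{"ptg":{"b":39,"d":19,"v":48},"rgc":{"dx":82,"u":42}},"i":[{"b":42,"oq":5,"p":12},33],"jhn":{"nmh":{"a":35,"k":70,"rb":1,"x":65},"rnl":[53,1,12,97],"sf":{"j":77,"khe":3,"o":71,"qfm":80}},"pi":26,"rfh":[{"a":82,"j":85},[80,41]]}
After op 3 (add /jhn/sf/o 42): {"hk":{"ptg":{"b":39,"d":19,"v":48},"rgc":{"dx":82,"u":42}},"i":[{"b":42,"oq":5,"p":12},33],"jhn":{"nmh":{"a":35,"k":70,"rb":1,"x":65},"rnl":[53,1,12,97],"sf":{"j":77,"khe":3,"o":42,"qfm":80}},"pi":26,"rfh":[{"a":82,"j":85},[80,41]]}
After op 4 (remove /rfh/0): {"hk":{"ptg":{"b":39,"d":19,"v":48},"rgc":{"dx":82,"u":42}},"i":[{"b":42,"oq":5,"p":12},33],"jhn":{"nmh":{"a":35,"k":70,"rb":1,"x":65},"rnl":[53,1,12,97],"sf":{"j":77,"khe":3,"o":42,"qfm":80}},"pi":26,"rfh":[[80,41]]}
After op 5 (add /hk/ptg/h 11): {"hk":{"ptg":{"b":39,"d":19,"h":11,"v":48},"rgc":{"dx":82,"u":42}},"i":[{"b":42,"oq":5,"p":12},33],"jhn":{"nmh":{"a":35,"k":70,"rb":1,"x":65},"rnl":[53,1,12,97],"sf":{"j":77,"khe":3,"o":42,"qfm":80}},"pi":26,"rfh":[[80,41]]}
After op 6 (replace /jhn/nmh/k 42): {"hk":{"ptg":{"b":39,"d":19,"h":11,"v":48},"rgc":{"dx":82,"u":42}},"i":[{"b":42,"oq":5,"p":12},33],"jhn":{"nmh":{"a":35,"k":42,"rb":1,"x":65},"rnl":[53,1,12,97],"sf":{"j":77,"khe":3,"o":42,"qfm":80}},"pi":26,"rfh":[[80,41]]}
After op 7 (replace /jhn/nmh 18): {"hk":{"ptg":{"b":39,"d":19,"h":11,"v":48},"rgc":{"dx":82,"u":42}},"i":[{"b":42,"oq":5,"p":12},33],"jhn":{"nmh":18,"rnl":[53,1,12,97],"sf":{"j":77,"khe":3,"o":42,"qfm":80}},"pi":26,"rfh":[[80,41]]}
After op 8 (replace /rfh/0/0 65): {"hk":{"ptg":{"b":39,"d":19,"h":11,"v":48},"rgc":{"dx":82,"u":42}},"i":[{"b":42,"oq":5,"p":12},33],"jhn":{"nmh":18,"rnl":[53,1,12,97],"sf":{"j":77,"khe":3,"o":42,"qfm":80}},"pi":26,"rfh":[[65,41]]}
After op 9 (replace /jhn/sf/j 41): {"hk":{"ptg":{"b":39,"d":19,"h":11,"v":48},"rgc":{"dx":82,"u":42}},"i":[{"b":42,"oq":5,"p":12},33],"jhn":{"nmh":18,"rnl":[53,1,12,97],"sf":{"j":41,"khe":3,"o":42,"qfm":80}},"pi":26,"rfh":[[65,41]]}
After op 10 (remove /jhn/rnl/0): {"hk":{"ptg":{"b":39,"d":19,"h":11,"v":48},"rgc":{"dx":82,"u":42}},"i":[{"b":42,"oq":5,"p":12},33],"jhn":{"nmh":18,"rnl":[1,12,97],"sf":{"j":41,"khe":3,"o":42,"qfm":80}},"pi":26,"rfh":[[65,41]]}
Value at /pi: 26

Answer: 26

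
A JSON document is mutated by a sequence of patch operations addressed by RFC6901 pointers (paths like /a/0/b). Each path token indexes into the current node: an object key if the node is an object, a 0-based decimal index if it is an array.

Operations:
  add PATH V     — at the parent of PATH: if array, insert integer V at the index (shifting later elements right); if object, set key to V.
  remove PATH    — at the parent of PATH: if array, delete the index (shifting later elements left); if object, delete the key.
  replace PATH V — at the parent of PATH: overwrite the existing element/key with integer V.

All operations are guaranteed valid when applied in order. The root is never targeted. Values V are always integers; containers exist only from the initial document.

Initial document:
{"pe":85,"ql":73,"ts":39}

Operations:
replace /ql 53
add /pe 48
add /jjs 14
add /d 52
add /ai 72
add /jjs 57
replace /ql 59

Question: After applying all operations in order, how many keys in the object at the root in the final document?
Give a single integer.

Answer: 6

Derivation:
After op 1 (replace /ql 53): {"pe":85,"ql":53,"ts":39}
After op 2 (add /pe 48): {"pe":48,"ql":53,"ts":39}
After op 3 (add /jjs 14): {"jjs":14,"pe":48,"ql":53,"ts":39}
After op 4 (add /d 52): {"d":52,"jjs":14,"pe":48,"ql":53,"ts":39}
After op 5 (add /ai 72): {"ai":72,"d":52,"jjs":14,"pe":48,"ql":53,"ts":39}
After op 6 (add /jjs 57): {"ai":72,"d":52,"jjs":57,"pe":48,"ql":53,"ts":39}
After op 7 (replace /ql 59): {"ai":72,"d":52,"jjs":57,"pe":48,"ql":59,"ts":39}
Size at the root: 6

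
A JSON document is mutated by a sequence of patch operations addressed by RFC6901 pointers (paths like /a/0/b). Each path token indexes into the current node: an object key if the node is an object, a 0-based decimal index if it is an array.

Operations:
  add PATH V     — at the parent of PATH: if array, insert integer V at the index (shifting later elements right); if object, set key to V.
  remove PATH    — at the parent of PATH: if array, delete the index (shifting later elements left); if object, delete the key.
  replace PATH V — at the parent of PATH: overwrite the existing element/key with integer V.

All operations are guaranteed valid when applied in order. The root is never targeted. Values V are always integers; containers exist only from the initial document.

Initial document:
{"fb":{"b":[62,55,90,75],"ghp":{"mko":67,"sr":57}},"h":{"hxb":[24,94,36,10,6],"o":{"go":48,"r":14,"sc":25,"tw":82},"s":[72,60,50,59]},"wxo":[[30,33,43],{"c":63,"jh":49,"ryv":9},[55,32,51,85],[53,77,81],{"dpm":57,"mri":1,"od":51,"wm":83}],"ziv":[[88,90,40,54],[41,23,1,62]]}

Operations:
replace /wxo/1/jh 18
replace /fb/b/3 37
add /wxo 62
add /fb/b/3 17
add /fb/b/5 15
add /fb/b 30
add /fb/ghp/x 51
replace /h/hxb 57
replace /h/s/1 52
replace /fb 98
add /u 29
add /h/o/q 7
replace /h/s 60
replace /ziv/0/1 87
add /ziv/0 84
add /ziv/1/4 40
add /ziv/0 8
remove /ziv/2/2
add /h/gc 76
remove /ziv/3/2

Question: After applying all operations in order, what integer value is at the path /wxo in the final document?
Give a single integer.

After op 1 (replace /wxo/1/jh 18): {"fb":{"b":[62,55,90,75],"ghp":{"mko":67,"sr":57}},"h":{"hxb":[24,94,36,10,6],"o":{"go":48,"r":14,"sc":25,"tw":82},"s":[72,60,50,59]},"wxo":[[30,33,43],{"c":63,"jh":18,"ryv":9},[55,32,51,85],[53,77,81],{"dpm":57,"mri":1,"od":51,"wm":83}],"ziv":[[88,90,40,54],[41,23,1,62]]}
After op 2 (replace /fb/b/3 37): {"fb":{"b":[62,55,90,37],"ghp":{"mko":67,"sr":57}},"h":{"hxb":[24,94,36,10,6],"o":{"go":48,"r":14,"sc":25,"tw":82},"s":[72,60,50,59]},"wxo":[[30,33,43],{"c":63,"jh":18,"ryv":9},[55,32,51,85],[53,77,81],{"dpm":57,"mri":1,"od":51,"wm":83}],"ziv":[[88,90,40,54],[41,23,1,62]]}
After op 3 (add /wxo 62): {"fb":{"b":[62,55,90,37],"ghp":{"mko":67,"sr":57}},"h":{"hxb":[24,94,36,10,6],"o":{"go":48,"r":14,"sc":25,"tw":82},"s":[72,60,50,59]},"wxo":62,"ziv":[[88,90,40,54],[41,23,1,62]]}
After op 4 (add /fb/b/3 17): {"fb":{"b":[62,55,90,17,37],"ghp":{"mko":67,"sr":57}},"h":{"hxb":[24,94,36,10,6],"o":{"go":48,"r":14,"sc":25,"tw":82},"s":[72,60,50,59]},"wxo":62,"ziv":[[88,90,40,54],[41,23,1,62]]}
After op 5 (add /fb/b/5 15): {"fb":{"b":[62,55,90,17,37,15],"ghp":{"mko":67,"sr":57}},"h":{"hxb":[24,94,36,10,6],"o":{"go":48,"r":14,"sc":25,"tw":82},"s":[72,60,50,59]},"wxo":62,"ziv":[[88,90,40,54],[41,23,1,62]]}
After op 6 (add /fb/b 30): {"fb":{"b":30,"ghp":{"mko":67,"sr":57}},"h":{"hxb":[24,94,36,10,6],"o":{"go":48,"r":14,"sc":25,"tw":82},"s":[72,60,50,59]},"wxo":62,"ziv":[[88,90,40,54],[41,23,1,62]]}
After op 7 (add /fb/ghp/x 51): {"fb":{"b":30,"ghp":{"mko":67,"sr":57,"x":51}},"h":{"hxb":[24,94,36,10,6],"o":{"go":48,"r":14,"sc":25,"tw":82},"s":[72,60,50,59]},"wxo":62,"ziv":[[88,90,40,54],[41,23,1,62]]}
After op 8 (replace /h/hxb 57): {"fb":{"b":30,"ghp":{"mko":67,"sr":57,"x":51}},"h":{"hxb":57,"o":{"go":48,"r":14,"sc":25,"tw":82},"s":[72,60,50,59]},"wxo":62,"ziv":[[88,90,40,54],[41,23,1,62]]}
After op 9 (replace /h/s/1 52): {"fb":{"b":30,"ghp":{"mko":67,"sr":57,"x":51}},"h":{"hxb":57,"o":{"go":48,"r":14,"sc":25,"tw":82},"s":[72,52,50,59]},"wxo":62,"ziv":[[88,90,40,54],[41,23,1,62]]}
After op 10 (replace /fb 98): {"fb":98,"h":{"hxb":57,"o":{"go":48,"r":14,"sc":25,"tw":82},"s":[72,52,50,59]},"wxo":62,"ziv":[[88,90,40,54],[41,23,1,62]]}
After op 11 (add /u 29): {"fb":98,"h":{"hxb":57,"o":{"go":48,"r":14,"sc":25,"tw":82},"s":[72,52,50,59]},"u":29,"wxo":62,"ziv":[[88,90,40,54],[41,23,1,62]]}
After op 12 (add /h/o/q 7): {"fb":98,"h":{"hxb":57,"o":{"go":48,"q":7,"r":14,"sc":25,"tw":82},"s":[72,52,50,59]},"u":29,"wxo":62,"ziv":[[88,90,40,54],[41,23,1,62]]}
After op 13 (replace /h/s 60): {"fb":98,"h":{"hxb":57,"o":{"go":48,"q":7,"r":14,"sc":25,"tw":82},"s":60},"u":29,"wxo":62,"ziv":[[88,90,40,54],[41,23,1,62]]}
After op 14 (replace /ziv/0/1 87): {"fb":98,"h":{"hxb":57,"o":{"go":48,"q":7,"r":14,"sc":25,"tw":82},"s":60},"u":29,"wxo":62,"ziv":[[88,87,40,54],[41,23,1,62]]}
After op 15 (add /ziv/0 84): {"fb":98,"h":{"hxb":57,"o":{"go":48,"q":7,"r":14,"sc":25,"tw":82},"s":60},"u":29,"wxo":62,"ziv":[84,[88,87,40,54],[41,23,1,62]]}
After op 16 (add /ziv/1/4 40): {"fb":98,"h":{"hxb":57,"o":{"go":48,"q":7,"r":14,"sc":25,"tw":82},"s":60},"u":29,"wxo":62,"ziv":[84,[88,87,40,54,40],[41,23,1,62]]}
After op 17 (add /ziv/0 8): {"fb":98,"h":{"hxb":57,"o":{"go":48,"q":7,"r":14,"sc":25,"tw":82},"s":60},"u":29,"wxo":62,"ziv":[8,84,[88,87,40,54,40],[41,23,1,62]]}
After op 18 (remove /ziv/2/2): {"fb":98,"h":{"hxb":57,"o":{"go":48,"q":7,"r":14,"sc":25,"tw":82},"s":60},"u":29,"wxo":62,"ziv":[8,84,[88,87,54,40],[41,23,1,62]]}
After op 19 (add /h/gc 76): {"fb":98,"h":{"gc":76,"hxb":57,"o":{"go":48,"q":7,"r":14,"sc":25,"tw":82},"s":60},"u":29,"wxo":62,"ziv":[8,84,[88,87,54,40],[41,23,1,62]]}
After op 20 (remove /ziv/3/2): {"fb":98,"h":{"gc":76,"hxb":57,"o":{"go":48,"q":7,"r":14,"sc":25,"tw":82},"s":60},"u":29,"wxo":62,"ziv":[8,84,[88,87,54,40],[41,23,62]]}
Value at /wxo: 62

Answer: 62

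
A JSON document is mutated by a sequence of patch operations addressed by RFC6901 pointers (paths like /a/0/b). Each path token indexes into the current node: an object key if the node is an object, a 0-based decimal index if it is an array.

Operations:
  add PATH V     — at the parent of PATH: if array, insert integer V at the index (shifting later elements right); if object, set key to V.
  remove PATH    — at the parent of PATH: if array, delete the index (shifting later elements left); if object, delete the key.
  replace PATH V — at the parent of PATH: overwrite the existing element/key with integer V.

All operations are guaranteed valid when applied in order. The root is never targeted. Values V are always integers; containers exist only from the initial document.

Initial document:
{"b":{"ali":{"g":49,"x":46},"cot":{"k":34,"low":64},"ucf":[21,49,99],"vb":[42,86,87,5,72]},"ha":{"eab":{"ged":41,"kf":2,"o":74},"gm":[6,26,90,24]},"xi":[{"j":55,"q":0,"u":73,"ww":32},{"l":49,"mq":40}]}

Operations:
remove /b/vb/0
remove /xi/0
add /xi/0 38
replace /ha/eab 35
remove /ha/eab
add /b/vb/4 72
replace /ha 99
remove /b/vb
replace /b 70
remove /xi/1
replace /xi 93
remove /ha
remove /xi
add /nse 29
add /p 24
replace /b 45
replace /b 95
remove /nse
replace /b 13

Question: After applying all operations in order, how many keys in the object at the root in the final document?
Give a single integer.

After op 1 (remove /b/vb/0): {"b":{"ali":{"g":49,"x":46},"cot":{"k":34,"low":64},"ucf":[21,49,99],"vb":[86,87,5,72]},"ha":{"eab":{"ged":41,"kf":2,"o":74},"gm":[6,26,90,24]},"xi":[{"j":55,"q":0,"u":73,"ww":32},{"l":49,"mq":40}]}
After op 2 (remove /xi/0): {"b":{"ali":{"g":49,"x":46},"cot":{"k":34,"low":64},"ucf":[21,49,99],"vb":[86,87,5,72]},"ha":{"eab":{"ged":41,"kf":2,"o":74},"gm":[6,26,90,24]},"xi":[{"l":49,"mq":40}]}
After op 3 (add /xi/0 38): {"b":{"ali":{"g":49,"x":46},"cot":{"k":34,"low":64},"ucf":[21,49,99],"vb":[86,87,5,72]},"ha":{"eab":{"ged":41,"kf":2,"o":74},"gm":[6,26,90,24]},"xi":[38,{"l":49,"mq":40}]}
After op 4 (replace /ha/eab 35): {"b":{"ali":{"g":49,"x":46},"cot":{"k":34,"low":64},"ucf":[21,49,99],"vb":[86,87,5,72]},"ha":{"eab":35,"gm":[6,26,90,24]},"xi":[38,{"l":49,"mq":40}]}
After op 5 (remove /ha/eab): {"b":{"ali":{"g":49,"x":46},"cot":{"k":34,"low":64},"ucf":[21,49,99],"vb":[86,87,5,72]},"ha":{"gm":[6,26,90,24]},"xi":[38,{"l":49,"mq":40}]}
After op 6 (add /b/vb/4 72): {"b":{"ali":{"g":49,"x":46},"cot":{"k":34,"low":64},"ucf":[21,49,99],"vb":[86,87,5,72,72]},"ha":{"gm":[6,26,90,24]},"xi":[38,{"l":49,"mq":40}]}
After op 7 (replace /ha 99): {"b":{"ali":{"g":49,"x":46},"cot":{"k":34,"low":64},"ucf":[21,49,99],"vb":[86,87,5,72,72]},"ha":99,"xi":[38,{"l":49,"mq":40}]}
After op 8 (remove /b/vb): {"b":{"ali":{"g":49,"x":46},"cot":{"k":34,"low":64},"ucf":[21,49,99]},"ha":99,"xi":[38,{"l":49,"mq":40}]}
After op 9 (replace /b 70): {"b":70,"ha":99,"xi":[38,{"l":49,"mq":40}]}
After op 10 (remove /xi/1): {"b":70,"ha":99,"xi":[38]}
After op 11 (replace /xi 93): {"b":70,"ha":99,"xi":93}
After op 12 (remove /ha): {"b":70,"xi":93}
After op 13 (remove /xi): {"b":70}
After op 14 (add /nse 29): {"b":70,"nse":29}
After op 15 (add /p 24): {"b":70,"nse":29,"p":24}
After op 16 (replace /b 45): {"b":45,"nse":29,"p":24}
After op 17 (replace /b 95): {"b":95,"nse":29,"p":24}
After op 18 (remove /nse): {"b":95,"p":24}
After op 19 (replace /b 13): {"b":13,"p":24}
Size at the root: 2

Answer: 2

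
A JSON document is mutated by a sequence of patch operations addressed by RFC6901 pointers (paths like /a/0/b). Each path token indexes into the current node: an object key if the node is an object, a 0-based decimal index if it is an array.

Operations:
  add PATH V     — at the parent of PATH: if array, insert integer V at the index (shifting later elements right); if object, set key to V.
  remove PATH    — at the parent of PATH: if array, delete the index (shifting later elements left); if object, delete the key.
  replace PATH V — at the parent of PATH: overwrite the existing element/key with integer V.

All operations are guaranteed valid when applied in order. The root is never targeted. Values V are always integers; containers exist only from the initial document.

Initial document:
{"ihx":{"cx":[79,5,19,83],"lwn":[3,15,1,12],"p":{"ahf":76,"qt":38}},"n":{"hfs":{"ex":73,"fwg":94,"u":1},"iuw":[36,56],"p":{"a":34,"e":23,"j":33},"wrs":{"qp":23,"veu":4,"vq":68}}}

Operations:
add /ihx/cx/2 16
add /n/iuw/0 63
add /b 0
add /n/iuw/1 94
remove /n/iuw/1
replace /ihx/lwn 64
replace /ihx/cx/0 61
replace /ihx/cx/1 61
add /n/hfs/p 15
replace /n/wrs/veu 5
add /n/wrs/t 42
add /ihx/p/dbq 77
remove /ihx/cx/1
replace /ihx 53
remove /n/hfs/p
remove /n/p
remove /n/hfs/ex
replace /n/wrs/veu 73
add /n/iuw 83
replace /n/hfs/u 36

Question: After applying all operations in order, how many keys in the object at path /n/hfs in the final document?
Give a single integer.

Answer: 2

Derivation:
After op 1 (add /ihx/cx/2 16): {"ihx":{"cx":[79,5,16,19,83],"lwn":[3,15,1,12],"p":{"ahf":76,"qt":38}},"n":{"hfs":{"ex":73,"fwg":94,"u":1},"iuw":[36,56],"p":{"a":34,"e":23,"j":33},"wrs":{"qp":23,"veu":4,"vq":68}}}
After op 2 (add /n/iuw/0 63): {"ihx":{"cx":[79,5,16,19,83],"lwn":[3,15,1,12],"p":{"ahf":76,"qt":38}},"n":{"hfs":{"ex":73,"fwg":94,"u":1},"iuw":[63,36,56],"p":{"a":34,"e":23,"j":33},"wrs":{"qp":23,"veu":4,"vq":68}}}
After op 3 (add /b 0): {"b":0,"ihx":{"cx":[79,5,16,19,83],"lwn":[3,15,1,12],"p":{"ahf":76,"qt":38}},"n":{"hfs":{"ex":73,"fwg":94,"u":1},"iuw":[63,36,56],"p":{"a":34,"e":23,"j":33},"wrs":{"qp":23,"veu":4,"vq":68}}}
After op 4 (add /n/iuw/1 94): {"b":0,"ihx":{"cx":[79,5,16,19,83],"lwn":[3,15,1,12],"p":{"ahf":76,"qt":38}},"n":{"hfs":{"ex":73,"fwg":94,"u":1},"iuw":[63,94,36,56],"p":{"a":34,"e":23,"j":33},"wrs":{"qp":23,"veu":4,"vq":68}}}
After op 5 (remove /n/iuw/1): {"b":0,"ihx":{"cx":[79,5,16,19,83],"lwn":[3,15,1,12],"p":{"ahf":76,"qt":38}},"n":{"hfs":{"ex":73,"fwg":94,"u":1},"iuw":[63,36,56],"p":{"a":34,"e":23,"j":33},"wrs":{"qp":23,"veu":4,"vq":68}}}
After op 6 (replace /ihx/lwn 64): {"b":0,"ihx":{"cx":[79,5,16,19,83],"lwn":64,"p":{"ahf":76,"qt":38}},"n":{"hfs":{"ex":73,"fwg":94,"u":1},"iuw":[63,36,56],"p":{"a":34,"e":23,"j":33},"wrs":{"qp":23,"veu":4,"vq":68}}}
After op 7 (replace /ihx/cx/0 61): {"b":0,"ihx":{"cx":[61,5,16,19,83],"lwn":64,"p":{"ahf":76,"qt":38}},"n":{"hfs":{"ex":73,"fwg":94,"u":1},"iuw":[63,36,56],"p":{"a":34,"e":23,"j":33},"wrs":{"qp":23,"veu":4,"vq":68}}}
After op 8 (replace /ihx/cx/1 61): {"b":0,"ihx":{"cx":[61,61,16,19,83],"lwn":64,"p":{"ahf":76,"qt":38}},"n":{"hfs":{"ex":73,"fwg":94,"u":1},"iuw":[63,36,56],"p":{"a":34,"e":23,"j":33},"wrs":{"qp":23,"veu":4,"vq":68}}}
After op 9 (add /n/hfs/p 15): {"b":0,"ihx":{"cx":[61,61,16,19,83],"lwn":64,"p":{"ahf":76,"qt":38}},"n":{"hfs":{"ex":73,"fwg":94,"p":15,"u":1},"iuw":[63,36,56],"p":{"a":34,"e":23,"j":33},"wrs":{"qp":23,"veu":4,"vq":68}}}
After op 10 (replace /n/wrs/veu 5): {"b":0,"ihx":{"cx":[61,61,16,19,83],"lwn":64,"p":{"ahf":76,"qt":38}},"n":{"hfs":{"ex":73,"fwg":94,"p":15,"u":1},"iuw":[63,36,56],"p":{"a":34,"e":23,"j":33},"wrs":{"qp":23,"veu":5,"vq":68}}}
After op 11 (add /n/wrs/t 42): {"b":0,"ihx":{"cx":[61,61,16,19,83],"lwn":64,"p":{"ahf":76,"qt":38}},"n":{"hfs":{"ex":73,"fwg":94,"p":15,"u":1},"iuw":[63,36,56],"p":{"a":34,"e":23,"j":33},"wrs":{"qp":23,"t":42,"veu":5,"vq":68}}}
After op 12 (add /ihx/p/dbq 77): {"b":0,"ihx":{"cx":[61,61,16,19,83],"lwn":64,"p":{"ahf":76,"dbq":77,"qt":38}},"n":{"hfs":{"ex":73,"fwg":94,"p":15,"u":1},"iuw":[63,36,56],"p":{"a":34,"e":23,"j":33},"wrs":{"qp":23,"t":42,"veu":5,"vq":68}}}
After op 13 (remove /ihx/cx/1): {"b":0,"ihx":{"cx":[61,16,19,83],"lwn":64,"p":{"ahf":76,"dbq":77,"qt":38}},"n":{"hfs":{"ex":73,"fwg":94,"p":15,"u":1},"iuw":[63,36,56],"p":{"a":34,"e":23,"j":33},"wrs":{"qp":23,"t":42,"veu":5,"vq":68}}}
After op 14 (replace /ihx 53): {"b":0,"ihx":53,"n":{"hfs":{"ex":73,"fwg":94,"p":15,"u":1},"iuw":[63,36,56],"p":{"a":34,"e":23,"j":33},"wrs":{"qp":23,"t":42,"veu":5,"vq":68}}}
After op 15 (remove /n/hfs/p): {"b":0,"ihx":53,"n":{"hfs":{"ex":73,"fwg":94,"u":1},"iuw":[63,36,56],"p":{"a":34,"e":23,"j":33},"wrs":{"qp":23,"t":42,"veu":5,"vq":68}}}
After op 16 (remove /n/p): {"b":0,"ihx":53,"n":{"hfs":{"ex":73,"fwg":94,"u":1},"iuw":[63,36,56],"wrs":{"qp":23,"t":42,"veu":5,"vq":68}}}
After op 17 (remove /n/hfs/ex): {"b":0,"ihx":53,"n":{"hfs":{"fwg":94,"u":1},"iuw":[63,36,56],"wrs":{"qp":23,"t":42,"veu":5,"vq":68}}}
After op 18 (replace /n/wrs/veu 73): {"b":0,"ihx":53,"n":{"hfs":{"fwg":94,"u":1},"iuw":[63,36,56],"wrs":{"qp":23,"t":42,"veu":73,"vq":68}}}
After op 19 (add /n/iuw 83): {"b":0,"ihx":53,"n":{"hfs":{"fwg":94,"u":1},"iuw":83,"wrs":{"qp":23,"t":42,"veu":73,"vq":68}}}
After op 20 (replace /n/hfs/u 36): {"b":0,"ihx":53,"n":{"hfs":{"fwg":94,"u":36},"iuw":83,"wrs":{"qp":23,"t":42,"veu":73,"vq":68}}}
Size at path /n/hfs: 2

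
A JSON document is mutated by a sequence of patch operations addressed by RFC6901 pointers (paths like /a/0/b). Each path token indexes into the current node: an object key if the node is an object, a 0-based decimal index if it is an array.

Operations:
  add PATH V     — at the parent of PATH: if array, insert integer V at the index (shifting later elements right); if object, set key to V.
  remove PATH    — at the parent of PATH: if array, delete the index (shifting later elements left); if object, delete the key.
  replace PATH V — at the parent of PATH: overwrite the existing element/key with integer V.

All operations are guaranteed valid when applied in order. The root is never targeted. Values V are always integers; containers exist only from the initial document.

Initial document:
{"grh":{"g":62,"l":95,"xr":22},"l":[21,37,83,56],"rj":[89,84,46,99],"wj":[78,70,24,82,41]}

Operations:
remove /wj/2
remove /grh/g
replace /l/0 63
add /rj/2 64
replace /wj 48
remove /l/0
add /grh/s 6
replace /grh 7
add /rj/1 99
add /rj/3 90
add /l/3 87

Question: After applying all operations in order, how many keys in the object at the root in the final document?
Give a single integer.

Answer: 4

Derivation:
After op 1 (remove /wj/2): {"grh":{"g":62,"l":95,"xr":22},"l":[21,37,83,56],"rj":[89,84,46,99],"wj":[78,70,82,41]}
After op 2 (remove /grh/g): {"grh":{"l":95,"xr":22},"l":[21,37,83,56],"rj":[89,84,46,99],"wj":[78,70,82,41]}
After op 3 (replace /l/0 63): {"grh":{"l":95,"xr":22},"l":[63,37,83,56],"rj":[89,84,46,99],"wj":[78,70,82,41]}
After op 4 (add /rj/2 64): {"grh":{"l":95,"xr":22},"l":[63,37,83,56],"rj":[89,84,64,46,99],"wj":[78,70,82,41]}
After op 5 (replace /wj 48): {"grh":{"l":95,"xr":22},"l":[63,37,83,56],"rj":[89,84,64,46,99],"wj":48}
After op 6 (remove /l/0): {"grh":{"l":95,"xr":22},"l":[37,83,56],"rj":[89,84,64,46,99],"wj":48}
After op 7 (add /grh/s 6): {"grh":{"l":95,"s":6,"xr":22},"l":[37,83,56],"rj":[89,84,64,46,99],"wj":48}
After op 8 (replace /grh 7): {"grh":7,"l":[37,83,56],"rj":[89,84,64,46,99],"wj":48}
After op 9 (add /rj/1 99): {"grh":7,"l":[37,83,56],"rj":[89,99,84,64,46,99],"wj":48}
After op 10 (add /rj/3 90): {"grh":7,"l":[37,83,56],"rj":[89,99,84,90,64,46,99],"wj":48}
After op 11 (add /l/3 87): {"grh":7,"l":[37,83,56,87],"rj":[89,99,84,90,64,46,99],"wj":48}
Size at the root: 4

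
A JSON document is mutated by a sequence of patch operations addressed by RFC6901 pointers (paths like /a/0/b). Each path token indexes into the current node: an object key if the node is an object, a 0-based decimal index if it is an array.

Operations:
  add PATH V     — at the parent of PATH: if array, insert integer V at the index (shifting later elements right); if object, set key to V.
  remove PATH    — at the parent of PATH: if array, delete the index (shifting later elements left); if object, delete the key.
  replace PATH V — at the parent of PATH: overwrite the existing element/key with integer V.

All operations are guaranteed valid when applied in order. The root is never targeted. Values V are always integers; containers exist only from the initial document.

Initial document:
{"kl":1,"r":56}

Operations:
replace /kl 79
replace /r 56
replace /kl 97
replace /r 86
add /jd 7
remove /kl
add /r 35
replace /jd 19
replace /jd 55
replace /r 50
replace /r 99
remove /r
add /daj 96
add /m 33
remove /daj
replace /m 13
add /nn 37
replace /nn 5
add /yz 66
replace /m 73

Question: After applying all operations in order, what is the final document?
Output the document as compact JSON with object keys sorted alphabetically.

Answer: {"jd":55,"m":73,"nn":5,"yz":66}

Derivation:
After op 1 (replace /kl 79): {"kl":79,"r":56}
After op 2 (replace /r 56): {"kl":79,"r":56}
After op 3 (replace /kl 97): {"kl":97,"r":56}
After op 4 (replace /r 86): {"kl":97,"r":86}
After op 5 (add /jd 7): {"jd":7,"kl":97,"r":86}
After op 6 (remove /kl): {"jd":7,"r":86}
After op 7 (add /r 35): {"jd":7,"r":35}
After op 8 (replace /jd 19): {"jd":19,"r":35}
After op 9 (replace /jd 55): {"jd":55,"r":35}
After op 10 (replace /r 50): {"jd":55,"r":50}
After op 11 (replace /r 99): {"jd":55,"r":99}
After op 12 (remove /r): {"jd":55}
After op 13 (add /daj 96): {"daj":96,"jd":55}
After op 14 (add /m 33): {"daj":96,"jd":55,"m":33}
After op 15 (remove /daj): {"jd":55,"m":33}
After op 16 (replace /m 13): {"jd":55,"m":13}
After op 17 (add /nn 37): {"jd":55,"m":13,"nn":37}
After op 18 (replace /nn 5): {"jd":55,"m":13,"nn":5}
After op 19 (add /yz 66): {"jd":55,"m":13,"nn":5,"yz":66}
After op 20 (replace /m 73): {"jd":55,"m":73,"nn":5,"yz":66}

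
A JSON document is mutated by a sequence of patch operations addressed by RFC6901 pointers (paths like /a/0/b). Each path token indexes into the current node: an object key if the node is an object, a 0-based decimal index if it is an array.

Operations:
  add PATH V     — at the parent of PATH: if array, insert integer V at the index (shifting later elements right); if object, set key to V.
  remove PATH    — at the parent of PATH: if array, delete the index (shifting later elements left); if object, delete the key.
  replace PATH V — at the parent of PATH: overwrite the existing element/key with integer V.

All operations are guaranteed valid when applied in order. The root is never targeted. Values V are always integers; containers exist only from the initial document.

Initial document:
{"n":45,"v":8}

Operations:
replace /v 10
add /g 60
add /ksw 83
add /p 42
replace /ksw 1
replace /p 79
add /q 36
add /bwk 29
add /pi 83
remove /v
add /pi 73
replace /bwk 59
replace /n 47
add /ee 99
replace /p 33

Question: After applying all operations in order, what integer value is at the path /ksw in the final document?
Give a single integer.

Answer: 1

Derivation:
After op 1 (replace /v 10): {"n":45,"v":10}
After op 2 (add /g 60): {"g":60,"n":45,"v":10}
After op 3 (add /ksw 83): {"g":60,"ksw":83,"n":45,"v":10}
After op 4 (add /p 42): {"g":60,"ksw":83,"n":45,"p":42,"v":10}
After op 5 (replace /ksw 1): {"g":60,"ksw":1,"n":45,"p":42,"v":10}
After op 6 (replace /p 79): {"g":60,"ksw":1,"n":45,"p":79,"v":10}
After op 7 (add /q 36): {"g":60,"ksw":1,"n":45,"p":79,"q":36,"v":10}
After op 8 (add /bwk 29): {"bwk":29,"g":60,"ksw":1,"n":45,"p":79,"q":36,"v":10}
After op 9 (add /pi 83): {"bwk":29,"g":60,"ksw":1,"n":45,"p":79,"pi":83,"q":36,"v":10}
After op 10 (remove /v): {"bwk":29,"g":60,"ksw":1,"n":45,"p":79,"pi":83,"q":36}
After op 11 (add /pi 73): {"bwk":29,"g":60,"ksw":1,"n":45,"p":79,"pi":73,"q":36}
After op 12 (replace /bwk 59): {"bwk":59,"g":60,"ksw":1,"n":45,"p":79,"pi":73,"q":36}
After op 13 (replace /n 47): {"bwk":59,"g":60,"ksw":1,"n":47,"p":79,"pi":73,"q":36}
After op 14 (add /ee 99): {"bwk":59,"ee":99,"g":60,"ksw":1,"n":47,"p":79,"pi":73,"q":36}
After op 15 (replace /p 33): {"bwk":59,"ee":99,"g":60,"ksw":1,"n":47,"p":33,"pi":73,"q":36}
Value at /ksw: 1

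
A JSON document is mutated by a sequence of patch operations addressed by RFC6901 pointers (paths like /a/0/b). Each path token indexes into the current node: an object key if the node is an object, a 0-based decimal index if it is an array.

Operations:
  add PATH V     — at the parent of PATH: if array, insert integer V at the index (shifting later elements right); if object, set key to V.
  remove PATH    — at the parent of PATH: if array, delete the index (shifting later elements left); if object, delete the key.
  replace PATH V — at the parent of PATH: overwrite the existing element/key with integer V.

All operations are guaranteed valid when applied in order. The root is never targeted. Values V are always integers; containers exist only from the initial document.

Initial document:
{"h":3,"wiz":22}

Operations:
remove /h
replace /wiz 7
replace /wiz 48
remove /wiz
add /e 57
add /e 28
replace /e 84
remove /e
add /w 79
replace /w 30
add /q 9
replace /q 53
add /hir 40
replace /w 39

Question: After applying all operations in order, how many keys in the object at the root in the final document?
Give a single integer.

Answer: 3

Derivation:
After op 1 (remove /h): {"wiz":22}
After op 2 (replace /wiz 7): {"wiz":7}
After op 3 (replace /wiz 48): {"wiz":48}
After op 4 (remove /wiz): {}
After op 5 (add /e 57): {"e":57}
After op 6 (add /e 28): {"e":28}
After op 7 (replace /e 84): {"e":84}
After op 8 (remove /e): {}
After op 9 (add /w 79): {"w":79}
After op 10 (replace /w 30): {"w":30}
After op 11 (add /q 9): {"q":9,"w":30}
After op 12 (replace /q 53): {"q":53,"w":30}
After op 13 (add /hir 40): {"hir":40,"q":53,"w":30}
After op 14 (replace /w 39): {"hir":40,"q":53,"w":39}
Size at the root: 3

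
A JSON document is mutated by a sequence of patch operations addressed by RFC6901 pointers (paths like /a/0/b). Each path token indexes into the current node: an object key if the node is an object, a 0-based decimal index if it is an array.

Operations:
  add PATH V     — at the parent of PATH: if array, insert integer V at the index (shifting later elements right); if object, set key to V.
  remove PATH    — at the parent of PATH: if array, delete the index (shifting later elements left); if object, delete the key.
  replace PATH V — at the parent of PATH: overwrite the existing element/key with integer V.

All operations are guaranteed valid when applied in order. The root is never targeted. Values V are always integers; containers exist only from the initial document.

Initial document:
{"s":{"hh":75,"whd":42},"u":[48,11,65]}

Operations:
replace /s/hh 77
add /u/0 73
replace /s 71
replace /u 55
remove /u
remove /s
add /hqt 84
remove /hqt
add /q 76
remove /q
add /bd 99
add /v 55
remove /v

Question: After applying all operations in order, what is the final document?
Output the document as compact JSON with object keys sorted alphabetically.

After op 1 (replace /s/hh 77): {"s":{"hh":77,"whd":42},"u":[48,11,65]}
After op 2 (add /u/0 73): {"s":{"hh":77,"whd":42},"u":[73,48,11,65]}
After op 3 (replace /s 71): {"s":71,"u":[73,48,11,65]}
After op 4 (replace /u 55): {"s":71,"u":55}
After op 5 (remove /u): {"s":71}
After op 6 (remove /s): {}
After op 7 (add /hqt 84): {"hqt":84}
After op 8 (remove /hqt): {}
After op 9 (add /q 76): {"q":76}
After op 10 (remove /q): {}
After op 11 (add /bd 99): {"bd":99}
After op 12 (add /v 55): {"bd":99,"v":55}
After op 13 (remove /v): {"bd":99}

Answer: {"bd":99}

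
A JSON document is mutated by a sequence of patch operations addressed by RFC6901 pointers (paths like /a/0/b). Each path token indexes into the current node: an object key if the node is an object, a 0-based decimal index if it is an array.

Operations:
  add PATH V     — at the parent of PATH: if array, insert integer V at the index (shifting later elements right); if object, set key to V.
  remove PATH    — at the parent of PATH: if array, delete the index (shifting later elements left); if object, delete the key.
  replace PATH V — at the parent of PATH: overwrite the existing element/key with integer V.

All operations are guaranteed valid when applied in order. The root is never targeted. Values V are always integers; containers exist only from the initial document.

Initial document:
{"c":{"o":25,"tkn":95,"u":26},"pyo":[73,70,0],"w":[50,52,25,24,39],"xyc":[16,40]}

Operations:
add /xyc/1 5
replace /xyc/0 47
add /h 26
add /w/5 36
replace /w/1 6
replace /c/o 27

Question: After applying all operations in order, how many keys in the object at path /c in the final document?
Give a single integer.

Answer: 3

Derivation:
After op 1 (add /xyc/1 5): {"c":{"o":25,"tkn":95,"u":26},"pyo":[73,70,0],"w":[50,52,25,24,39],"xyc":[16,5,40]}
After op 2 (replace /xyc/0 47): {"c":{"o":25,"tkn":95,"u":26},"pyo":[73,70,0],"w":[50,52,25,24,39],"xyc":[47,5,40]}
After op 3 (add /h 26): {"c":{"o":25,"tkn":95,"u":26},"h":26,"pyo":[73,70,0],"w":[50,52,25,24,39],"xyc":[47,5,40]}
After op 4 (add /w/5 36): {"c":{"o":25,"tkn":95,"u":26},"h":26,"pyo":[73,70,0],"w":[50,52,25,24,39,36],"xyc":[47,5,40]}
After op 5 (replace /w/1 6): {"c":{"o":25,"tkn":95,"u":26},"h":26,"pyo":[73,70,0],"w":[50,6,25,24,39,36],"xyc":[47,5,40]}
After op 6 (replace /c/o 27): {"c":{"o":27,"tkn":95,"u":26},"h":26,"pyo":[73,70,0],"w":[50,6,25,24,39,36],"xyc":[47,5,40]}
Size at path /c: 3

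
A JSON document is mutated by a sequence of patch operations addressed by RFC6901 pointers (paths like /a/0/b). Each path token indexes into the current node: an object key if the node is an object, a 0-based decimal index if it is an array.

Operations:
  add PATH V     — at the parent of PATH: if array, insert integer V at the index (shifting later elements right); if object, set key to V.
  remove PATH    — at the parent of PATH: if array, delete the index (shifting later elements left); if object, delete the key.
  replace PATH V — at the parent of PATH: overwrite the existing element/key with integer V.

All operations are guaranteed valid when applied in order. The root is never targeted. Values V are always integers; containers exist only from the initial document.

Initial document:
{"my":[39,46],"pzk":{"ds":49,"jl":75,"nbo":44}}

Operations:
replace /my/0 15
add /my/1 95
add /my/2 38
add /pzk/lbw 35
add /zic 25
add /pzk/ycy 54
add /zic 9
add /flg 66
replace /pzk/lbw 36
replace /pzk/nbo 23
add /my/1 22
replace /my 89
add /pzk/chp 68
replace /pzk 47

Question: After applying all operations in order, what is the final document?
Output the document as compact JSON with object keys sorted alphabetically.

Answer: {"flg":66,"my":89,"pzk":47,"zic":9}

Derivation:
After op 1 (replace /my/0 15): {"my":[15,46],"pzk":{"ds":49,"jl":75,"nbo":44}}
After op 2 (add /my/1 95): {"my":[15,95,46],"pzk":{"ds":49,"jl":75,"nbo":44}}
After op 3 (add /my/2 38): {"my":[15,95,38,46],"pzk":{"ds":49,"jl":75,"nbo":44}}
After op 4 (add /pzk/lbw 35): {"my":[15,95,38,46],"pzk":{"ds":49,"jl":75,"lbw":35,"nbo":44}}
After op 5 (add /zic 25): {"my":[15,95,38,46],"pzk":{"ds":49,"jl":75,"lbw":35,"nbo":44},"zic":25}
After op 6 (add /pzk/ycy 54): {"my":[15,95,38,46],"pzk":{"ds":49,"jl":75,"lbw":35,"nbo":44,"ycy":54},"zic":25}
After op 7 (add /zic 9): {"my":[15,95,38,46],"pzk":{"ds":49,"jl":75,"lbw":35,"nbo":44,"ycy":54},"zic":9}
After op 8 (add /flg 66): {"flg":66,"my":[15,95,38,46],"pzk":{"ds":49,"jl":75,"lbw":35,"nbo":44,"ycy":54},"zic":9}
After op 9 (replace /pzk/lbw 36): {"flg":66,"my":[15,95,38,46],"pzk":{"ds":49,"jl":75,"lbw":36,"nbo":44,"ycy":54},"zic":9}
After op 10 (replace /pzk/nbo 23): {"flg":66,"my":[15,95,38,46],"pzk":{"ds":49,"jl":75,"lbw":36,"nbo":23,"ycy":54},"zic":9}
After op 11 (add /my/1 22): {"flg":66,"my":[15,22,95,38,46],"pzk":{"ds":49,"jl":75,"lbw":36,"nbo":23,"ycy":54},"zic":9}
After op 12 (replace /my 89): {"flg":66,"my":89,"pzk":{"ds":49,"jl":75,"lbw":36,"nbo":23,"ycy":54},"zic":9}
After op 13 (add /pzk/chp 68): {"flg":66,"my":89,"pzk":{"chp":68,"ds":49,"jl":75,"lbw":36,"nbo":23,"ycy":54},"zic":9}
After op 14 (replace /pzk 47): {"flg":66,"my":89,"pzk":47,"zic":9}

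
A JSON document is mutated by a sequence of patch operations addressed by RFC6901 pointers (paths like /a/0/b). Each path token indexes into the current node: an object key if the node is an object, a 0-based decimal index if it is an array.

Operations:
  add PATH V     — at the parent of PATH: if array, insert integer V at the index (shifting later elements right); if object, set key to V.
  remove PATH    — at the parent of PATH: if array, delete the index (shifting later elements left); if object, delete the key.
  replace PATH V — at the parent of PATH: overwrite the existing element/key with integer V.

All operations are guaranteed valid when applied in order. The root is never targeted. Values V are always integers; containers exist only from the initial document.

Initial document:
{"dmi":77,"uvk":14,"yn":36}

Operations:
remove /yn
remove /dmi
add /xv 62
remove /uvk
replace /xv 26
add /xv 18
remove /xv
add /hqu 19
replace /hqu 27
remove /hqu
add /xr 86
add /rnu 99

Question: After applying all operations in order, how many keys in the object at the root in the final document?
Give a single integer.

After op 1 (remove /yn): {"dmi":77,"uvk":14}
After op 2 (remove /dmi): {"uvk":14}
After op 3 (add /xv 62): {"uvk":14,"xv":62}
After op 4 (remove /uvk): {"xv":62}
After op 5 (replace /xv 26): {"xv":26}
After op 6 (add /xv 18): {"xv":18}
After op 7 (remove /xv): {}
After op 8 (add /hqu 19): {"hqu":19}
After op 9 (replace /hqu 27): {"hqu":27}
After op 10 (remove /hqu): {}
After op 11 (add /xr 86): {"xr":86}
After op 12 (add /rnu 99): {"rnu":99,"xr":86}
Size at the root: 2

Answer: 2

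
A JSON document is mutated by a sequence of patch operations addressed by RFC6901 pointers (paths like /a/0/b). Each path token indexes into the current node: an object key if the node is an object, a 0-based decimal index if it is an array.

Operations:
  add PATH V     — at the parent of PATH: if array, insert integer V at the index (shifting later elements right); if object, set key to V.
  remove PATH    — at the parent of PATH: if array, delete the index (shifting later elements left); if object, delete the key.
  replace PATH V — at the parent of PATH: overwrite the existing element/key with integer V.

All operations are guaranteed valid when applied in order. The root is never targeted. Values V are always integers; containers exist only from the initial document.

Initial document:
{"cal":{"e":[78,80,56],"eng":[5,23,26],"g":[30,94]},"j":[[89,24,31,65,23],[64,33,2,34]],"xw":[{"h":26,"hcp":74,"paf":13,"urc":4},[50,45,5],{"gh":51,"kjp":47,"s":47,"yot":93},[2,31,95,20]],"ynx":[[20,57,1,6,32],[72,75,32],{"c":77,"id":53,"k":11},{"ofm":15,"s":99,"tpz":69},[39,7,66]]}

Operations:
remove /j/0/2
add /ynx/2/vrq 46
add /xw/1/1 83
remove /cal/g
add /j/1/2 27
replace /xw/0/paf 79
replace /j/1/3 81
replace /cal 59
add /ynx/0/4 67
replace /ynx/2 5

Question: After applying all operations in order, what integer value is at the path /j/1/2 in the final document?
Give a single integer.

After op 1 (remove /j/0/2): {"cal":{"e":[78,80,56],"eng":[5,23,26],"g":[30,94]},"j":[[89,24,65,23],[64,33,2,34]],"xw":[{"h":26,"hcp":74,"paf":13,"urc":4},[50,45,5],{"gh":51,"kjp":47,"s":47,"yot":93},[2,31,95,20]],"ynx":[[20,57,1,6,32],[72,75,32],{"c":77,"id":53,"k":11},{"ofm":15,"s":99,"tpz":69},[39,7,66]]}
After op 2 (add /ynx/2/vrq 46): {"cal":{"e":[78,80,56],"eng":[5,23,26],"g":[30,94]},"j":[[89,24,65,23],[64,33,2,34]],"xw":[{"h":26,"hcp":74,"paf":13,"urc":4},[50,45,5],{"gh":51,"kjp":47,"s":47,"yot":93},[2,31,95,20]],"ynx":[[20,57,1,6,32],[72,75,32],{"c":77,"id":53,"k":11,"vrq":46},{"ofm":15,"s":99,"tpz":69},[39,7,66]]}
After op 3 (add /xw/1/1 83): {"cal":{"e":[78,80,56],"eng":[5,23,26],"g":[30,94]},"j":[[89,24,65,23],[64,33,2,34]],"xw":[{"h":26,"hcp":74,"paf":13,"urc":4},[50,83,45,5],{"gh":51,"kjp":47,"s":47,"yot":93},[2,31,95,20]],"ynx":[[20,57,1,6,32],[72,75,32],{"c":77,"id":53,"k":11,"vrq":46},{"ofm":15,"s":99,"tpz":69},[39,7,66]]}
After op 4 (remove /cal/g): {"cal":{"e":[78,80,56],"eng":[5,23,26]},"j":[[89,24,65,23],[64,33,2,34]],"xw":[{"h":26,"hcp":74,"paf":13,"urc":4},[50,83,45,5],{"gh":51,"kjp":47,"s":47,"yot":93},[2,31,95,20]],"ynx":[[20,57,1,6,32],[72,75,32],{"c":77,"id":53,"k":11,"vrq":46},{"ofm":15,"s":99,"tpz":69},[39,7,66]]}
After op 5 (add /j/1/2 27): {"cal":{"e":[78,80,56],"eng":[5,23,26]},"j":[[89,24,65,23],[64,33,27,2,34]],"xw":[{"h":26,"hcp":74,"paf":13,"urc":4},[50,83,45,5],{"gh":51,"kjp":47,"s":47,"yot":93},[2,31,95,20]],"ynx":[[20,57,1,6,32],[72,75,32],{"c":77,"id":53,"k":11,"vrq":46},{"ofm":15,"s":99,"tpz":69},[39,7,66]]}
After op 6 (replace /xw/0/paf 79): {"cal":{"e":[78,80,56],"eng":[5,23,26]},"j":[[89,24,65,23],[64,33,27,2,34]],"xw":[{"h":26,"hcp":74,"paf":79,"urc":4},[50,83,45,5],{"gh":51,"kjp":47,"s":47,"yot":93},[2,31,95,20]],"ynx":[[20,57,1,6,32],[72,75,32],{"c":77,"id":53,"k":11,"vrq":46},{"ofm":15,"s":99,"tpz":69},[39,7,66]]}
After op 7 (replace /j/1/3 81): {"cal":{"e":[78,80,56],"eng":[5,23,26]},"j":[[89,24,65,23],[64,33,27,81,34]],"xw":[{"h":26,"hcp":74,"paf":79,"urc":4},[50,83,45,5],{"gh":51,"kjp":47,"s":47,"yot":93},[2,31,95,20]],"ynx":[[20,57,1,6,32],[72,75,32],{"c":77,"id":53,"k":11,"vrq":46},{"ofm":15,"s":99,"tpz":69},[39,7,66]]}
After op 8 (replace /cal 59): {"cal":59,"j":[[89,24,65,23],[64,33,27,81,34]],"xw":[{"h":26,"hcp":74,"paf":79,"urc":4},[50,83,45,5],{"gh":51,"kjp":47,"s":47,"yot":93},[2,31,95,20]],"ynx":[[20,57,1,6,32],[72,75,32],{"c":77,"id":53,"k":11,"vrq":46},{"ofm":15,"s":99,"tpz":69},[39,7,66]]}
After op 9 (add /ynx/0/4 67): {"cal":59,"j":[[89,24,65,23],[64,33,27,81,34]],"xw":[{"h":26,"hcp":74,"paf":79,"urc":4},[50,83,45,5],{"gh":51,"kjp":47,"s":47,"yot":93},[2,31,95,20]],"ynx":[[20,57,1,6,67,32],[72,75,32],{"c":77,"id":53,"k":11,"vrq":46},{"ofm":15,"s":99,"tpz":69},[39,7,66]]}
After op 10 (replace /ynx/2 5): {"cal":59,"j":[[89,24,65,23],[64,33,27,81,34]],"xw":[{"h":26,"hcp":74,"paf":79,"urc":4},[50,83,45,5],{"gh":51,"kjp":47,"s":47,"yot":93},[2,31,95,20]],"ynx":[[20,57,1,6,67,32],[72,75,32],5,{"ofm":15,"s":99,"tpz":69},[39,7,66]]}
Value at /j/1/2: 27

Answer: 27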